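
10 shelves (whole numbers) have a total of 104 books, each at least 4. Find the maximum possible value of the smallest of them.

The average is 104/10 < 11, so some value is ≤ 10.
Taking 6 copies of 10 and 4 copies of 11 gives exactly 104, so 10 is attained.

10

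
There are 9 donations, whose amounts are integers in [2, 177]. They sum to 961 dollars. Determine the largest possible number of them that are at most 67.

5

Suppose k of them are at most 67. Those contribute at most 67 each and the rest at most 177 each.
So the total is at most 67k + 177(9 − k) = 1593 − 110k. This must still be ≥ 961, so k ≤ 5.
k = 5 is achieved by 5 values at 67 and 4 at 177, total 1043; lower one of the 177's by 82 (still > 67) to reach 961.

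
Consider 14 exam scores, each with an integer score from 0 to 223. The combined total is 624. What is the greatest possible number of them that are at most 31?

Suppose k of them are at most 31. Those contribute at most 31 each and the rest at most 223 each.
So the total is at most 31k + 223(14 − k) = 3122 − 192k. This must still be ≥ 624, so k ≤ 13.
k = 13 is achieved by 13 values at 31 and 1 at 223, total 626; lower one of the 223's by 2 (still > 31) to reach 624.

13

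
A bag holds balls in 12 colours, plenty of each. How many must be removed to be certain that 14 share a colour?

157

You could draw 13 of every colour without reaching 14 of any — 156 in all.
One more forces 14 of some colour, so 156 + 1 = 157.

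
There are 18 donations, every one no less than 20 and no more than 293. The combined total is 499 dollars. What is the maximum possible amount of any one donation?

159

To make one donation as large as possible, make the other 17 as small as possible.
The other 17 contribute at least 17 × 20 = 340, leaving at most 499 − 340 = 159.
Since 159 ≤ 293, this is achievable: one at 159 and 17 at 20.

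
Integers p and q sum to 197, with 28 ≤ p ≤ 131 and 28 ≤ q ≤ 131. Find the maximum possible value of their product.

pq = p(197 − p) is maximized when p is as near 197/2 as the bounds allow.
Taking p = 98 and q = 99 (both in [28, 131]) gives pq = 9702.

9702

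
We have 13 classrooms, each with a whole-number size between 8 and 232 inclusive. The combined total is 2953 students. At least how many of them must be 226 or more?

4

Suppose at most 13 − j of them reach 226; then j values are ≤ 225 and the rest ≤ 232.
The total is then ≤ 225·j + 232·(13 − j) = 3016 − 7j. For this to be ≥ 2953 we need j ≤ 9, so at least 13 − 9 = 4 must reach 226.
Exactly 4 works: 4 values at 232 and 9 at 225 total 2953.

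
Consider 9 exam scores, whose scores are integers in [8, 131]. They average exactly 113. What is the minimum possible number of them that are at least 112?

The total is 9 × 113 = 1017.
Suppose at most 9 − j of them reach 112; then j values are ≤ 111 and the rest ≤ 131.
The total is then ≤ 111·j + 131·(9 − j) = 1179 − 20j. For this to be ≥ 1017 we need j ≤ 8, so at least 9 − 8 = 1 must reach 112.
Exactly 1 works: 1 value at 131 and 8 at 111 total 1019; lower one of the high values by 2 (still ≥ 112) to hit 1017.

1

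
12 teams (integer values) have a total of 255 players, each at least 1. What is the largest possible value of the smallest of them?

The 12 values sum to 255, so their minimum is at most ⌊255/12⌋ = 21.
Taking 9 copies of 21 and 3 copies of 22 gives exactly 255, so 21 is attained.

21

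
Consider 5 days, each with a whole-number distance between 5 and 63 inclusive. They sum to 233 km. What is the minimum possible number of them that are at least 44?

Each value short of 44 is at most 43, costing at least 63 − 43 = 20 against the maximum total of 315.
We can afford to lose at most 315 − 233 = 82, so at most ⌊82/20⌋ = 4 fall short, and at least 1 are ≥ 44.
Exactly 1 works: 1 value at 63 and 4 at 43 total 235; lower one of the high values by 2 (still ≥ 44) to hit 233.

1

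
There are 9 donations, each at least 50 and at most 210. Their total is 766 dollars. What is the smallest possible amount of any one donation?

50

To make one donation as small as possible, make the other 8 as large as possible.
The other 8 can take up 8 × 210 = 1680 ≥ 766 − 50, so one donation can sit at its floor of 50.
Achievable: one at 50 and the other 8 totalling 716, which fits since 8 × 50 ≤ 716 ≤ 8 × 210.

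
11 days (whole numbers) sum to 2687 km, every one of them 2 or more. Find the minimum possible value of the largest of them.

245

The 11 values sum to 2687, so their maximum is at least ⌈2687/11⌉ = 245.
Taking 8 copies of 244 and 3 copies of 245 gives exactly 2687, so 245 is attained.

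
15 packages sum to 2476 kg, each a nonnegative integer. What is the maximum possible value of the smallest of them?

The 15 values sum to 2476, so their minimum is at most ⌊2476/15⌋ = 165.
Equality holds with 14 values of 165 and 1 value of 166.

165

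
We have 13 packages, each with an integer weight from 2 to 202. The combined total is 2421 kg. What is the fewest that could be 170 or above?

7

Suppose at most 13 − j of them reach 170; then j values are ≤ 169 and the rest ≤ 202.
The total is then ≤ 169·j + 202·(13 − j) = 2626 − 33j. For this to be ≥ 2421 we need j ≤ 6, so at least 13 − 6 = 7 must reach 170.
Exactly 7 works: 7 values at 202 and 6 at 169 total 2428; lower one of the high values by 7 (still ≥ 170) to hit 2421.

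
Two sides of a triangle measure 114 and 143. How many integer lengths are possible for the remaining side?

The triangle inequality gives |114 − 143| < c < 114 + 143, i.e. 29 < c < 257.
So c can be any integer from 30 to 256: 227 values.

227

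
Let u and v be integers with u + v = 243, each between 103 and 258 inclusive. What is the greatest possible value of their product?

14762

For a fixed sum, the product uv is largest when u and v are as close as possible.
Taking u = 121 and v = 122 (both in [103, 258]) gives uv = 14762.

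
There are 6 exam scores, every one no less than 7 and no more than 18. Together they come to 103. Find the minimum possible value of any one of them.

To make one score as small as possible, make the other 5 as large as possible.
The other 5 contribute at most 5 × 18 = 90, leaving at least 103 − 90 = 13.
Since 13 ≥ 7, this is achievable: one at 13 and 5 at 18.

13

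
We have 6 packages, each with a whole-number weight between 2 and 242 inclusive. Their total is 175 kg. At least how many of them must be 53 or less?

3

Let j be the number exceeding 53. Then the total is ≥ 54·j + 2·(6 − j) = 12 + 52j.
So 52j ≤ 163 and j ≤ 3; hence at least 6 − 3 = 3 are ≤ 53.
Exactly 3 works: 3 values at 2 and 3 at 54 total 168; raise one of the low values by 7 (still ≤ 53) to hit 175.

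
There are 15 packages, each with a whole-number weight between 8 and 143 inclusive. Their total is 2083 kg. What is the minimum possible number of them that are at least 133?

Suppose at most 15 − j of them reach 133; then j values are ≤ 132 and the rest ≤ 143.
The total is then ≤ 132·j + 143·(15 − j) = 2145 − 11j. For this to be ≥ 2083 we need j ≤ 5, so at least 15 − 5 = 10 must reach 133.
Exactly 10 works: 10 values at 143 and 5 at 132 total 2090; lower one of the high values by 7 (still ≥ 133) to hit 2083.

10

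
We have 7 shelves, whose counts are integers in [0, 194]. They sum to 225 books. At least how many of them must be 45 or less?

3

Let j be the number exceeding 45. Then the total is ≥ 46·j + 0·(7 − j) = 0 + 46j.
So 46j ≤ 225 and j ≤ 4; hence at least 7 − 4 = 3 are ≤ 45.
Exactly 3 works: 3 values at 0 and 4 at 46 total 184; raise one of the low values by 41 (still ≤ 45) to hit 225.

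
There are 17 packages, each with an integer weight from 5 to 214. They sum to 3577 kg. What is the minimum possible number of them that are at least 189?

15

Each value short of 189 is at most 188, costing at least 214 − 188 = 26 against the maximum total of 3638.
We can afford to lose at most 3638 − 3577 = 61, so at most ⌊61/26⌋ = 2 fall short, and at least 15 are ≥ 189.
Exactly 15 works: 15 values at 214 and 2 at 188 total 3586; lower one of the high values by 9 (still ≥ 189) to hit 3577.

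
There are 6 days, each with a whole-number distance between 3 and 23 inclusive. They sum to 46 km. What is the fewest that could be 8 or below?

2

Each value above 8 is at least 9, contributing at least 9 − 3 = 6 above the floor 3.
The sum exceeds the floor total 18 by 28, so at most ⌊28/6⌋ = 4 exceed 8, and at least 2 are ≤ 8.
Exactly 2 works: 2 values at 3 and 4 at 9 total 42; raise one of the low values by 4 (still ≤ 8) to hit 46.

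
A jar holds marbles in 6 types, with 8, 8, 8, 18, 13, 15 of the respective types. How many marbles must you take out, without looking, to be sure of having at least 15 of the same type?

In the worst case you take as many as possible of each type without reaching 15: 8 + 8 + 8 + 14 + 13 + 14 = 65.
The next one must give 15 of some type, so 65 + 1 = 66.

66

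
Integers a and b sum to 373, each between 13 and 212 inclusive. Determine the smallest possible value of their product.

For a fixed sum, ab is smallest when a and b are as far apart as possible.
The extreme feasible split is a = 161, b = 212, giving ab = 34132.

34132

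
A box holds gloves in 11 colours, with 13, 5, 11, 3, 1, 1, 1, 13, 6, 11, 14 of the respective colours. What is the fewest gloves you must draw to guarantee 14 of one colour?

79

In the worst case you take as many as possible of each colour without reaching 14: 13 + 5 + 11 + 3 + 1 + 1 + 1 + 13 + 6 + 11 + 13 = 78.
The next one must give 14 of some colour, so 78 + 1 = 79.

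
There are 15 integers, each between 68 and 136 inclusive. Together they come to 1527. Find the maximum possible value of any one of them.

To make one integer as large as possible, make the other 14 as small as possible.
The other 14 contribute at least 14 × 68 = 952, leaving at most 1527 − 952 = 575.
But each integer is capped at 136, so the maximum is 136.
Achievable: one at 136 and the other 14 totalling 1391, which fits since 14 × 68 ≤ 1391 ≤ 14 × 136.

136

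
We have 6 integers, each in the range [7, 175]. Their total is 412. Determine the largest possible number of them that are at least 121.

Suppose k of them are at least 121. Those contribute at least 121 each and the other 6 − k at least 7 each.
So the total is at least 121k + 7(6 − k) = 42 + 114k. This must be ≤ 412, giving k ≤ 3.
k = 3 is achieved by 3 values at 121 and 3 at 7, total 384; add 28 to one value (staying below 121) to reach 412.

3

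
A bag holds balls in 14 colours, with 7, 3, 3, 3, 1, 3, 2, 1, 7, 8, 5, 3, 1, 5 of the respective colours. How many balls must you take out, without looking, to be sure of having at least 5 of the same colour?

41

In the worst case you take as many as possible of each colour without reaching 5: 4 + 3 + 3 + 3 + 1 + 3 + 2 + 1 + 4 + 4 + 4 + 3 + 1 + 4 = 40.
The next one must give 5 of some colour, so 40 + 1 = 41.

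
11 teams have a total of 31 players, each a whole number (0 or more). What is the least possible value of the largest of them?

3

Some value must be at least ⌈31/11⌉ = 3, since 11 × 2 = 22 < 31.
Taking 2 copies of 2 and 9 copies of 3 gives exactly 31, so 3 is attained.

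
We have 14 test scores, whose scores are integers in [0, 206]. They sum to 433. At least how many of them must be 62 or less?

Each value above 62 is at least 63, contributing at least 63 − 0 = 63 above the floor 0.
The sum exceeds the floor total 0 by 433, so at most ⌊433/63⌋ = 6 exceed 62, and at least 8 are ≤ 62.
Exactly 8 works: 8 values at 0 and 6 at 63 total 378; raise one of the low values by 55 (still ≤ 62) to hit 433.

8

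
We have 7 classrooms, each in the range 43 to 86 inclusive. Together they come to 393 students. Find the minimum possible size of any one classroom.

43

To make one classroom as small as possible, make the other 6 as large as possible.
The other 6 can take up 6 × 86 = 516 ≥ 393 − 43, so one classroom can sit at its floor of 43.
Achievable: one at 43 and the other 6 totalling 350, which fits since 6 × 43 ≤ 350 ≤ 6 × 86.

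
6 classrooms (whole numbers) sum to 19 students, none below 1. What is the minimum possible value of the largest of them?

4

The average is 19/6 > 3, so not all 6 can be 3 or less; the largest is ≥ 4.
Taking 5 copies of 3 and 1 copy of 4 gives exactly 19, so 4 is attained.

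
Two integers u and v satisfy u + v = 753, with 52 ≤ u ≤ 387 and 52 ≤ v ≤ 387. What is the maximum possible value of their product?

For a fixed sum, the product uv is largest when u and v are as close as possible.
Taking u = 376 and v = 377 (both in [52, 387]) gives uv = 141752.

141752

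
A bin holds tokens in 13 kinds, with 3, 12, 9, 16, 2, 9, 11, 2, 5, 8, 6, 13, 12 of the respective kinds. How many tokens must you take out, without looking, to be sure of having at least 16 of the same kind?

In the worst case you take as many as possible of each kind without reaching 16: 3 + 12 + 9 + 15 + 2 + 9 + 11 + 2 + 5 + 8 + 6 + 13 + 12 = 107.
The next one must give 16 of some kind, so 107 + 1 = 108.

108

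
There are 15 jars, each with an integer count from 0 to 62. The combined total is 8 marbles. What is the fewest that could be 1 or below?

Each value above 1 is at least 2, contributing at least 2 − 0 = 2 above the floor 0.
The sum exceeds the floor total 0 by 8, so at most ⌊8/2⌋ = 4 exceed 1, and at least 11 are ≤ 1.
Exactly 11 works: 11 values at 0 and 4 at 2 total 8.

11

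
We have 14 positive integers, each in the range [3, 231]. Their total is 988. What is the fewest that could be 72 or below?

1

If only k of them are at most 72, the other 14 − k are at least 73, so the total is at least (14 − k)·73 + k·3.
This is ≤ 988, so (14 − k)·73 + 3k ≤ 988, which gives k ≥ 1.
Exactly 1 works: 1 value at 3 and 13 at 73 total 952; raise one of the low values by 36 (still ≤ 72) to hit 988.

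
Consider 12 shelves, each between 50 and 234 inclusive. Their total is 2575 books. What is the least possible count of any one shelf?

To make one shelf as small as possible, make the other 11 as large as possible.
The other 11 can take up 11 × 234 = 2574 ≥ 2575 − 50, so one shelf can sit at its floor of 50.
Achievable: one at 50 and the other 11 totalling 2525, which fits since 11 × 50 ≤ 2525 ≤ 11 × 234.

50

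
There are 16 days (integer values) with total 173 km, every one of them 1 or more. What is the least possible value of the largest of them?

11

Some value must be at least ⌈173/16⌉ = 11, since 16 × 10 = 160 < 173.
Equality holds with 13 values of 11 and 3 values of 10.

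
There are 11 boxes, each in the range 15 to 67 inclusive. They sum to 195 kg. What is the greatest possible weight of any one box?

To make one box as large as possible, make the other 10 as small as possible.
The other 10 contribute at least 10 × 15 = 150, leaving at most 195 − 150 = 45.
Since 45 ≤ 67, this is achievable: one at 45 and 10 at 15.

45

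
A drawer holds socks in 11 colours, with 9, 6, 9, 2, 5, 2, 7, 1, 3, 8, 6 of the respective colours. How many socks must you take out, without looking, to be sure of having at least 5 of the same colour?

37

In the worst case you take as many as possible of each colour without reaching 5: 4 + 4 + 4 + 2 + 4 + 2 + 4 + 1 + 3 + 4 + 4 = 36.
The next one must give 5 of some colour, so 36 + 1 = 37.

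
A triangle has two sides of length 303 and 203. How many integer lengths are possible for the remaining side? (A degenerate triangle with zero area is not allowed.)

405

The triangle inequality gives |303 − 203| < c < 303 + 203, i.e. 100 < c < 506.
So c can be any integer from 101 to 505: 405 values.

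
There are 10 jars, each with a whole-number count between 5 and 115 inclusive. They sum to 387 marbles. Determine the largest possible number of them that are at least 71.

5

With k values at 71 or above and the rest at least 5, the sum is at least 50 + 66k.
Since the sum is 387, we need 66k ≤ 337, i.e. k ≤ 5.
k = 5 is achieved by 5 values at 71 and 5 at 5, total 380; add 7 to one value (staying below 71) to reach 387.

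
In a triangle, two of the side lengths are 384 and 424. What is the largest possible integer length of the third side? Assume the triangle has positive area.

The third side must be less than 384 + 424 = 808.
The largest integer below 808 is 807.

807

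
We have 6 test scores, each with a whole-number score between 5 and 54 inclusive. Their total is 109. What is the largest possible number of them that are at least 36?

If k of the values are ≥ 36, the total is ≥ 36k + 5(6 − k).
Setting 36k + 5(6 − k) ≤ 109 gives 31k ≤ 79, so k ≤ 2.
k = 2 is achieved by 2 values at 36 and 4 at 5, total 92; add 17 to one value (staying below 36) to reach 109.

2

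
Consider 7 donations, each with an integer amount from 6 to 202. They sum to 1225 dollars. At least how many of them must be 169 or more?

If only k of them are at least 169, the other 7 − k are at most 168, so the total is at most k·202 + (7 − k)·168.
This must reach 1225, so k·202 + (7 − k)·168 ≥ 1225, giving k ≥ 2.
Exactly 2 works: 2 values at 202 and 5 at 168 total 1244; lower one of the high values by 19 (still ≥ 169) to hit 1225.

2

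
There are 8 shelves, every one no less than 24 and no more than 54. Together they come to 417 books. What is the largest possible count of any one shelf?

54

To make one shelf as large as possible, make the other 7 as small as possible.
The other 7 contribute at least 7 × 24 = 168, leaving at most 417 − 168 = 249.
But each shelf is capped at 54, so the maximum is 54.
Achievable: one at 54 and the other 7 totalling 363, which fits since 7 × 24 ≤ 363 ≤ 7 × 54.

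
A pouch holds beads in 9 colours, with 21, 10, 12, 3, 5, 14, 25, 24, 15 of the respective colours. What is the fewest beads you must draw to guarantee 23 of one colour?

125

In the worst case you take as many as possible of each colour without reaching 23: 21 + 10 + 12 + 3 + 5 + 14 + 22 + 22 + 15 = 124.
The next one must give 23 of some colour, so 124 + 1 = 125.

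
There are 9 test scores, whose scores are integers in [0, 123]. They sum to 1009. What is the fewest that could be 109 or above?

Each value short of 109 is at most 108, costing at least 123 − 108 = 15 against the maximum total of 1107.
We can afford to lose at most 1107 − 1009 = 98, so at most ⌊98/15⌋ = 6 fall short, and at least 3 are ≥ 109.
Exactly 3 works: 3 values at 123 and 6 at 108 total 1017; lower one of the high values by 8 (still ≥ 109) to hit 1009.

3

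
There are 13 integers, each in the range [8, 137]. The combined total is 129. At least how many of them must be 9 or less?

If only k of them are at most 9, the other 13 − k are at least 10, so the total is at least (13 − k)·10 + k·8.
This is ≤ 129, so (13 − k)·10 + 8k ≤ 129, which gives k ≥ 1.
Exactly 1 works: 1 value at 8 and 12 at 10 total 128; raise one of the low values by 1 (still ≤ 9) to hit 129.

1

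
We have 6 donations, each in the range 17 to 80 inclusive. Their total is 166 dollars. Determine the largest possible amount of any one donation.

80

To make one donation as large as possible, make the other 5 as small as possible.
The other 5 contribute at least 5 × 17 = 85, leaving at most 166 − 85 = 81.
But each donation is capped at 80, so the maximum is 80.
Achievable: one at 80 and the other 5 totalling 86, which fits since 5 × 17 ≤ 86 ≤ 5 × 80.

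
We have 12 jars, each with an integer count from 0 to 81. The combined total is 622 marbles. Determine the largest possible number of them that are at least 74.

8

With k values at 74 or above and the rest at least 0, the sum is at least 0 + 74k.
Since the sum is 622, we need 74k ≤ 622, i.e. k ≤ 8.
k = 8 is achieved by 8 values at 74 and 4 at 0, total 592; add 30 to one value (staying below 74) to reach 622.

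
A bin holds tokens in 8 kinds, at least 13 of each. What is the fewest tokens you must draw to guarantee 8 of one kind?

In the worst case you draw 7 of each of the 8 kinds: 8 × 7 = 56.
One more forces 8 of some kind, so 56 + 1 = 57.

57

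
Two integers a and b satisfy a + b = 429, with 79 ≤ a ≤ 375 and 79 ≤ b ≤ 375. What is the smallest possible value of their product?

ab = a(429 − a) is concave in a, so over [79, 350] it is minimized at an endpoint.
The extreme feasible split is a = 79, b = 350, giving ab = 27650.

27650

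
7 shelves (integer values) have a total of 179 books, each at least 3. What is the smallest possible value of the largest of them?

If every one of the 7 were at most 25, the total would be at most 7 × 25 = 175 < 179.
Achievable: 4 of them at 26 and 3 at 25 total 179.

26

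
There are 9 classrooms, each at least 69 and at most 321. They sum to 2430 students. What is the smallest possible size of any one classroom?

Minimizing one value means maximizing the remaining 8.
The other 8 can take up 8 × 321 = 2568 ≥ 2430 − 69, so one classroom can sit at its floor of 69.
Achievable: one at 69 and the other 8 totalling 2361, which fits since 8 × 69 ≤ 2361 ≤ 8 × 321.

69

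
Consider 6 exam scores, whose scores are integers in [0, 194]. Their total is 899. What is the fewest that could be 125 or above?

3

Suppose at most 6 − j of them reach 125; then j values are ≤ 124 and the rest ≤ 194.
The total is then ≤ 124·j + 194·(6 − j) = 1164 − 70j. For this to be ≥ 899 we need j ≤ 3, so at least 6 − 3 = 3 must reach 125.
Exactly 3 works: 3 values at 194 and 3 at 124 total 954; lower one of the high values by 55 (still ≥ 125) to hit 899.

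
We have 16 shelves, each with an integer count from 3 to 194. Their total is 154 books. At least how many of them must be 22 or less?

11

Let j be the number exceeding 22. Then the total is ≥ 23·j + 3·(16 − j) = 48 + 20j.
So 20j ≤ 106 and j ≤ 5; hence at least 16 − 5 = 11 are ≤ 22.
Exactly 11 works: 11 values at 3 and 5 at 23 total 148; raise one of the low values by 6 (still ≤ 22) to hit 154.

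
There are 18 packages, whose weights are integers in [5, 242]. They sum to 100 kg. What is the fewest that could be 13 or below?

Let j be the number exceeding 13. Then the total is ≥ 14·j + 5·(18 − j) = 90 + 9j.
So 9j ≤ 10 and j ≤ 1; hence at least 18 − 1 = 17 are ≤ 13.
Exactly 17 works: 17 values at 5 and 1 at 14 total 99; raise one of the low values by 1 (still ≤ 13) to hit 100.

17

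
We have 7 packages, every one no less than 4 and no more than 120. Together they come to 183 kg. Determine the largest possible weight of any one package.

120

To make one package as large as possible, make the other 6 as small as possible.
The other 6 contribute at least 6 × 4 = 24, leaving at most 183 − 24 = 159.
But each package is capped at 120, so the maximum is 120.
Achievable: one at 120 and the other 6 totalling 63, which fits since 6 × 4 ≤ 63 ≤ 6 × 120.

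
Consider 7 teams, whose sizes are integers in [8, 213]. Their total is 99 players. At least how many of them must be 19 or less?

4

If only k of them are at most 19, the other 7 − k are at least 20, so the total is at least (7 − k)·20 + k·8.
This is ≤ 99, so (7 − k)·20 + 8k ≤ 99, which gives k ≥ 4.
Exactly 4 works: 4 values at 8 and 3 at 20 total 92; raise one of the low values by 7 (still ≤ 19) to hit 99.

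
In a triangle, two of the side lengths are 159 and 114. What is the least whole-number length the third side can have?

The third side must exceed |159 − 114| = 45.
The smallest integer above 45 is 46.

46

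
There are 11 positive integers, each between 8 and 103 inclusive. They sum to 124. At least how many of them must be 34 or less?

Let j be the number exceeding 34. Then the total is ≥ 35·j + 8·(11 − j) = 88 + 27j.
So 27j ≤ 36 and j ≤ 1; hence at least 11 − 1 = 10 are ≤ 34.
Exactly 10 works: 10 values at 8 and 1 at 35 total 115; raise one of the low values by 9 (still ≤ 34) to hit 124.

10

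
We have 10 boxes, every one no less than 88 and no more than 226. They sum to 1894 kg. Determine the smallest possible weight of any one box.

To make one box as small as possible, make the other 9 as large as possible.
The other 9 can take up 9 × 226 = 2034 ≥ 1894 − 88, so one box can sit at its floor of 88.
Achievable: one at 88 and the other 9 totalling 1806, which fits since 9 × 88 ≤ 1806 ≤ 9 × 226.

88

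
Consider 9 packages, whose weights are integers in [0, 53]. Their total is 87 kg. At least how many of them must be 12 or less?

If only k of them are at most 12, the other 9 − k are at least 13, so the total is at least (9 − k)·13 + k·0.
This is ≤ 87, so (9 − k)·13 + 0k ≤ 87, which gives k ≥ 3.
Exactly 3 works: 3 values at 0 and 6 at 13 total 78; raise one of the low values by 9 (still ≤ 12) to hit 87.

3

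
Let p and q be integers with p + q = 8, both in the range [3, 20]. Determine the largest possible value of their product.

For a fixed sum, the product pq is largest when p and q are as close as possible.
Taking p = 4 and q = 4 (both in [3, 20]) gives pq = 16.

16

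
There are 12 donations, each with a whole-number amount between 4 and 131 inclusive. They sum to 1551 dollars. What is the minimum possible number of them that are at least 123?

10

Suppose at most 12 − j of them reach 123; then j values are ≤ 122 and the rest ≤ 131.
The total is then ≤ 122·j + 131·(12 − j) = 1572 − 9j. For this to be ≥ 1551 we need j ≤ 2, so at least 12 − 2 = 10 must reach 123.
Exactly 10 works: 10 values at 131 and 2 at 122 total 1554; lower one of the high values by 3 (still ≥ 123) to hit 1551.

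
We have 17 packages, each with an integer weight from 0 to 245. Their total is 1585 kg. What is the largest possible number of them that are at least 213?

7

If k of the values are ≥ 213, the total is ≥ 213k + 0(17 − k).
Setting 213k + 0(17 − k) ≤ 1585 gives 213k ≤ 1585, so k ≤ 7.
k = 7 is achieved by 7 values at 213 and 10 at 0, total 1491; add 94 to one value (staying below 213) to reach 1585.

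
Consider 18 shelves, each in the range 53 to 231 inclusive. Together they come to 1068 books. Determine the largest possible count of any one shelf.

Maximizing one value means minimizing the remaining 17.
The other 17 contribute at least 17 × 53 = 901, leaving at most 1068 − 901 = 167.
Since 167 ≤ 231, this is achievable: one at 167 and 17 at 53.

167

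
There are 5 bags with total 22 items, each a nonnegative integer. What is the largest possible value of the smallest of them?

The 5 values sum to 22, so their minimum is at most ⌊22/5⌋ = 4.
Achievable: 3 of them at 4 and 2 at 5 total 22.

4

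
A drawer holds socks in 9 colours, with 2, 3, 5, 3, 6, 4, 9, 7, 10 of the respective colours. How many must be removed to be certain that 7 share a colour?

42

In the worst case you take as many as possible of each colour without reaching 7: 2 + 3 + 5 + 3 + 6 + 4 + 6 + 6 + 6 = 41.
The next one must give 7 of some colour, so 41 + 1 = 42.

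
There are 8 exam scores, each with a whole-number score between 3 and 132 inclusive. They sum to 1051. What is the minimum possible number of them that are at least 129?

7

Suppose at most 8 − j of them reach 129; then j values are ≤ 128 and the rest ≤ 132.
The total is then ≤ 128·j + 132·(8 − j) = 1056 − 4j. For this to be ≥ 1051 we need j ≤ 1, so at least 8 − 1 = 7 must reach 129.
Exactly 7 works: 7 values at 132 and 1 at 128 total 1052; lower one of the high values by 1 (still ≥ 129) to hit 1051.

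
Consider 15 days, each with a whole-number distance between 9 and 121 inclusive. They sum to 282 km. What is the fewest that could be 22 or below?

Each value above 22 is at least 23, contributing at least 23 − 9 = 14 above the floor 9.
The sum exceeds the floor total 135 by 147, so at most ⌊147/14⌋ = 10 exceed 22, and at least 5 are ≤ 22.
Exactly 5 works: 5 values at 9 and 10 at 23 total 275; raise one of the low values by 7 (still ≤ 22) to hit 282.

5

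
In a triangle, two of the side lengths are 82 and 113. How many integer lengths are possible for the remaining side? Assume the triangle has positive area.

163

The triangle inequality gives |82 − 113| < c < 82 + 113, i.e. 31 < c < 195.
So c can be any integer from 32 to 194: 163 values.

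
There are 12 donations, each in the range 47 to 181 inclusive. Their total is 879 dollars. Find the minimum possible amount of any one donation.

To make one donation as small as possible, make the other 11 as large as possible.
The other 11 can take up 11 × 181 = 1991 ≥ 879 − 47, so one donation can sit at its floor of 47.
Achievable: one at 47 and the other 11 totalling 832, which fits since 11 × 47 ≤ 832 ≤ 11 × 181.

47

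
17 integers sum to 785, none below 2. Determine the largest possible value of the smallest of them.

46

If every one of the 17 were at least 47, the total would be at least 17 × 47 = 799 > 785.
Equality holds with 14 values of 46 and 3 values of 47.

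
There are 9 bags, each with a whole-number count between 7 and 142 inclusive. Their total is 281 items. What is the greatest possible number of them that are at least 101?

2

Suppose k of them are at least 101. Those contribute at least 101 each and the other 9 − k at least 7 each.
So the total is at least 101k + 7(9 − k) = 63 + 94k. This must be ≤ 281, giving k ≤ 2.
k = 2 is achieved by 2 values at 101 and 7 at 7, total 251; add 30 to one value (staying below 101) to reach 281.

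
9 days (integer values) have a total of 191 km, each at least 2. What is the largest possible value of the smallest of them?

The 9 values sum to 191, so their minimum is at most ⌊191/9⌋ = 21.
Equality holds with 7 values of 21 and 2 values of 22.

21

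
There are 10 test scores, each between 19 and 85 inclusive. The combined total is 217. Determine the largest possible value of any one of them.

46

Maximizing one value means minimizing the remaining 9.
The other 9 contribute at least 9 × 19 = 171, leaving at most 217 − 171 = 46.
Since 46 ≤ 85, this is achievable: one at 46 and 9 at 19.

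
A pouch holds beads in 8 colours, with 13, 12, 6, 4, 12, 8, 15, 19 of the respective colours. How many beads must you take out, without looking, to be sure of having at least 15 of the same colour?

84

In the worst case you take as many as possible of each colour without reaching 15: 13 + 12 + 6 + 4 + 12 + 8 + 14 + 14 = 83.
The next one must give 15 of some colour, so 83 + 1 = 84.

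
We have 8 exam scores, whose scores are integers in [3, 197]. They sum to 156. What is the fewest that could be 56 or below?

6

Let j be the number exceeding 56. Then the total is ≥ 57·j + 3·(8 − j) = 24 + 54j.
So 54j ≤ 132 and j ≤ 2; hence at least 8 − 2 = 6 are ≤ 56.
Exactly 6 works: 6 values at 3 and 2 at 57 total 132; raise one of the low values by 24 (still ≤ 56) to hit 156.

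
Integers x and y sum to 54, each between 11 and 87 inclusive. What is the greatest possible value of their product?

For a fixed sum, the product xy is largest when x and y are as close as possible.
Taking x = 27 and y = 27 (both in [11, 87]) gives xy = 729.

729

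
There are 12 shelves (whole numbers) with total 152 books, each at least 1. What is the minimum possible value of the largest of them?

13

The average is 152/12 > 12, so not all 12 can be 12 or less; the largest is ≥ 13.
Taking 4 copies of 12 and 8 copies of 13 gives exactly 152, so 13 is attained.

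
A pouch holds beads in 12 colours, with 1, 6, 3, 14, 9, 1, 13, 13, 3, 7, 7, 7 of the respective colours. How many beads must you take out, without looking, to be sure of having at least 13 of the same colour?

In the worst case you take as many as possible of each colour without reaching 13: 1 + 6 + 3 + 12 + 9 + 1 + 12 + 12 + 3 + 7 + 7 + 7 = 80.
The next one must give 13 of some colour, so 80 + 1 = 81.

81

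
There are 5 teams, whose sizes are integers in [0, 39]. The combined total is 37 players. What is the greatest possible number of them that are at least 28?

If k of the values are ≥ 28, the total is ≥ 28k + 0(5 − k).
Setting 28k + 0(5 − k) ≤ 37 gives 28k ≤ 37, so k ≤ 1.
k = 1 is achieved by 1 value at 28 and 4 at 0, total 28; add 9 to one value (staying below 28) to reach 37.

1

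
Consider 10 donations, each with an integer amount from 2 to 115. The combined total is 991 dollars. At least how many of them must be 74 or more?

Each value short of 74 is at most 73, costing at least 115 − 73 = 42 against the maximum total of 1150.
We can afford to lose at most 1150 − 991 = 159, so at most ⌊159/42⌋ = 3 fall short, and at least 7 are ≥ 74.
Exactly 7 works: 7 values at 115 and 3 at 73 total 1024; lower one of the high values by 33 (still ≥ 74) to hit 991.

7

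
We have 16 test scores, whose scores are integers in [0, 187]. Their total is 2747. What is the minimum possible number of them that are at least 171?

If only k of them are at least 171, the other 16 − k are at most 170, so the total is at most k·187 + (16 − k)·170.
This must reach 2747, so k·187 + (16 − k)·170 ≥ 2747, giving k ≥ 2.
Exactly 2 works: 2 values at 187 and 14 at 170 total 2754; lower one of the high values by 7 (still ≥ 171) to hit 2747.

2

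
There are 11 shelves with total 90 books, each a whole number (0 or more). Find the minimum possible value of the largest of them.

9

The average is 90/11 > 8, so not all 11 can be 8 or less; the largest is ≥ 9.
Achievable: 2 of them at 9 and 9 at 8 total 90.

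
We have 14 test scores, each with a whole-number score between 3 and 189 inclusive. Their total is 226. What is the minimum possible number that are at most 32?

If only k of them are at most 32, the other 14 − k are at least 33, so the total is at least (14 − k)·33 + k·3.
This is ≤ 226, so (14 − k)·33 + 3k ≤ 226, which gives k ≥ 8.
Exactly 8 works: 8 values at 3 and 6 at 33 total 222; raise one of the low values by 4 (still ≤ 32) to hit 226.

8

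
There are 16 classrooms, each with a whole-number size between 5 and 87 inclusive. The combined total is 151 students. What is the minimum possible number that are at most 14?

9

Let j be the number exceeding 14. Then the total is ≥ 15·j + 5·(16 − j) = 80 + 10j.
So 10j ≤ 71 and j ≤ 7; hence at least 16 − 7 = 9 are ≤ 14.
Exactly 9 works: 9 values at 5 and 7 at 15 total 150; raise one of the low values by 1 (still ≤ 14) to hit 151.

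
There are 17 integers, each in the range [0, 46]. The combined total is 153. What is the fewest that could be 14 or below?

Let j be the number exceeding 14. Then the total is ≥ 15·j + 0·(17 − j) = 0 + 15j.
So 15j ≤ 153 and j ≤ 10; hence at least 17 − 10 = 7 are ≤ 14.
Exactly 7 works: 7 values at 0 and 10 at 15 total 150; raise one of the low values by 3 (still ≤ 14) to hit 153.

7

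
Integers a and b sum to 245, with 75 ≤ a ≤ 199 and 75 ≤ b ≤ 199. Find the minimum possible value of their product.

12750

ab = a(245 − a) is concave in a, so over [75, 170] it is minimized at an endpoint.
At the endpoint a = 75, b = 245 − 75 = 170, so ab = 75 × 170 = 12750.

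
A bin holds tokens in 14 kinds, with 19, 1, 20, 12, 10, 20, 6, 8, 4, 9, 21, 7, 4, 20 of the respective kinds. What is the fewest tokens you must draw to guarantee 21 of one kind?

In the worst case you take as many as possible of each kind without reaching 21: 19 + 1 + 20 + 12 + 10 + 20 + 6 + 8 + 4 + 9 + 20 + 7 + 4 + 20 = 160.
The next one must give 21 of some kind, so 160 + 1 = 161.

161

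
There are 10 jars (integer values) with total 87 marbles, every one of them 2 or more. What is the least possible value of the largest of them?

9

Some value must be at least ⌈87/10⌉ = 9, since 10 × 8 = 80 < 87.
Equality holds with 7 values of 9 and 3 values of 8.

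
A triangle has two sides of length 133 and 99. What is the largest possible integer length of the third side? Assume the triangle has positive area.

The third side must be less than 133 + 99 = 232.
The largest integer below 232 is 231.

231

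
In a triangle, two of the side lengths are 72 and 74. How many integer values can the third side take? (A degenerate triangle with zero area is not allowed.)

143

The triangle inequality gives |72 − 74| < c < 72 + 74, i.e. 2 < c < 146.
So c can be any integer from 3 to 145: 143 values.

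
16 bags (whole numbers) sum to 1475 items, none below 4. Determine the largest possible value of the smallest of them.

92

The average is 1475/16 < 93, so some value is ≤ 92.
Taking 13 copies of 92 and 3 copies of 93 gives exactly 1475, so 92 is attained.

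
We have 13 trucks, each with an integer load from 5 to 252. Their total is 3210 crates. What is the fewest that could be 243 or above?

7

If only k of them are at least 243, the other 13 − k are at most 242, so the total is at most k·252 + (13 − k)·242.
This must reach 3210, so k·252 + (13 − k)·242 ≥ 3210, giving k ≥ 7.
Exactly 7 works: 7 values at 252 and 6 at 242 total 3216; lower one of the high values by 6 (still ≥ 243) to hit 3210.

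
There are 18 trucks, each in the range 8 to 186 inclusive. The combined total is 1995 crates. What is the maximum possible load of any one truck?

Maximizing one value means minimizing the remaining 17.
The other 17 contribute at least 17 × 8 = 136, leaving at most 1995 − 136 = 1859.
But each truck is capped at 186, so the maximum is 186.
Achievable: one at 186 and the other 17 totalling 1809, which fits since 17 × 8 ≤ 1809 ≤ 17 × 186.

186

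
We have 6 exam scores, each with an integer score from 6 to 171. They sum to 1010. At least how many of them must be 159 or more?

Suppose at most 6 − j of them reach 159; then j values are ≤ 158 and the rest ≤ 171.
The total is then ≤ 158·j + 171·(6 − j) = 1026 − 13j. For this to be ≥ 1010 we need j ≤ 1, so at least 6 − 1 = 5 must reach 159.
Exactly 5 works: 5 values at 171 and 1 at 158 total 1013; lower one of the high values by 3 (still ≥ 159) to hit 1010.

5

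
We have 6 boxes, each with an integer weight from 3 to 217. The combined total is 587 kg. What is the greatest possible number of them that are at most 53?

Each value at 53 or below falls at least 217 − 53 = 164 short of the ceiling 217.
The ceiling total is 6 × 217 = 1302, and we need 587, so at most ⌊(1302 − 587)/164⌋ = 4 can be that low.
k = 4 is achieved by 4 values at 53 and 2 at 217, total 646; lower one of the 217's by 59 (still > 53) to reach 587.

4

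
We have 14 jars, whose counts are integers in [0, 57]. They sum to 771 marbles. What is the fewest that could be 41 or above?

13

If only k of them are at least 41, the other 14 − k are at most 40, so the total is at most k·57 + (14 − k)·40.
This must reach 771, so k·57 + (14 − k)·40 ≥ 771, giving k ≥ 13.
Exactly 13 works: 13 values at 57 and 1 at 40 total 781; lower one of the high values by 10 (still ≥ 41) to hit 771.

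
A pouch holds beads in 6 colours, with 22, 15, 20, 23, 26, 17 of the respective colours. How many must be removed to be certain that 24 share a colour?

121

In the worst case you take as many as possible of each colour without reaching 24: 22 + 15 + 20 + 23 + 23 + 17 = 120.
The next one must give 24 of some colour, so 120 + 1 = 121.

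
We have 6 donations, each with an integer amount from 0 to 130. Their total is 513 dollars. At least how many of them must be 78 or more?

1

If only k of them are at least 78, the other 6 − k are at most 77, so the total is at most k·130 + (6 − k)·77.
This must reach 513, so k·130 + (6 − k)·77 ≥ 513, giving k ≥ 1.
Exactly 1 works: 1 value at 130 and 5 at 77 total 515; lower one of the high values by 2 (still ≥ 78) to hit 513.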